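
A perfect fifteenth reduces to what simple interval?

Each octave removed subtracts seven from the number: 15 − 7 = 8.
That makes a perfect fifteenth a compound perfect octave — an octave plus a perfect octave.

P8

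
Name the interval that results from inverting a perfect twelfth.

perfect 4th

First reduce the compound perfect twelfth to its simple form, a perfect fifth.
Interval numbers invert to sum to nine: 5 + 4 = 9, so a fifth inverts to a fourth.
Quality inverts too: perfect stays perfect. That makes the inversion a perfect fourth.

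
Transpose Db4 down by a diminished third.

B3

The third takes the letter from D down to B.
A diminished third is 2 semitones; 2 semitones down from Db4 gives B3.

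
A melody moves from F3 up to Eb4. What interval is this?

F to E spans seven letter names (F-G-A-B-C-D-E) — that makes it a seventh of some quality.
A major seventh would be 11 semitones, but F3 to Eb4 is 10 — one semitone narrower, making it a minor seventh.

minor seventh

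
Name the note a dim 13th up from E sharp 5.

C 7

Six letters up from E (plus an octave) reaches C.
Moving 19 semitones up from E#5 (the size of a diminished thirteenth) reaches C7.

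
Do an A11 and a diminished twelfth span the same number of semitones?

Yes

Both span 18 semitones: an augmented eleventh and a diminished twelfth are the same chromatic distance.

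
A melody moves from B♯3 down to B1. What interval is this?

Descending from B#3 to B1 is the same interval as ascending B1 to B#3.
B to B is the same letter name, plus 2 octaves, so the interval is some kind of fifteenth.
The perfect fifteenth is 24 semitones; here we have 25, one semitone wider: augmented.
(Equivalently, a compound augmented octave: an augmented octave plus an octave.)

augmented fifteenth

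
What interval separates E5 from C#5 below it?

minor 3rd

Descending from E5 to C#5 is the same interval as ascending C#5 to E5.
C to E spans three letter names (C-D-E), so the interval is some kind of third.
At 3 semitones, C#5→E5 falls one short of a major third: minor.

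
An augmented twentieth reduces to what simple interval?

Take out 2 octaves (14 from the number): 20 − 14 = 6.
That makes an augmented twentieth a compound augmented sixth — 2 octaves plus an augmented sixth.

augmented 6th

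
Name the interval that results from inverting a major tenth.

First reduce the compound major tenth to its simple form, a major third.
Inverted interval numbers add to nine, so a third pairs with a sixth (3 + 6 = 9).
Quality inverts too: major becomes minor. That makes the inversion a minor sixth.

m6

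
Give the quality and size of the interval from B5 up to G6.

minor sixth

B to G spans six letter names (B-C-D-E-F-G) — that makes it a sixth of some quality.
A major sixth would be 9 semitones, but B5 to G6 is 8 — one semitone narrower, making it a minor sixth.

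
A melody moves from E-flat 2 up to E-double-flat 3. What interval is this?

d8

E to E is the same letter name, plus an octave: an octave.
The perfect octave is 12 semitones; here we have 11, one semitone narrower: diminished.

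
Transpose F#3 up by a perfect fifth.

C#4

Five letter names up from F: C.
A perfect fifth spans 7 semitones, so from F#3 the target pitch is C#4.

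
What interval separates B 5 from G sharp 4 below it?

Descending from B5 to G#4 is the same interval as ascending G#4 to B5.
G to B spans three letter names (G-A-B), plus an octave, so the interval is some kind of tenth.
G#4 to B5 is 15 semitones, a half step short of the major tenth (16), so this is minor.
(Equivalently, a compound minor third: a minor third plus an octave.)

minor tenth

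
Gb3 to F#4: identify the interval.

G to F spans seven letter names (G-A-B-C-D-E-F), so the interval is some kind of seventh.
Gb3 to F#4 spans 12 semitones — one semitone wider than the major seventh (11) — giving an augmented seventh.

augmented 7th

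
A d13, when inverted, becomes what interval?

First reduce the compound diminished thirteenth to its simple form, a diminished sixth.
Interval numbers invert to sum to nine: 6 + 3 = 9, so a sixth inverts to a third.
The quality also flips — diminished becomes augmented — giving an augmented third.

A3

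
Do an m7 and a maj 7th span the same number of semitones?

No

A minor seventh spans 10 semitones; a major seventh spans 11 semitones. They differ by 1.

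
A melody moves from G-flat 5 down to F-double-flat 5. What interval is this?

Descending from Gb5 to Fbb5 is the same interval as ascending Fbb5 to Gb5.
F to G spans two letter names (F-G): a second.
A major second would be 2 semitones; Fbb5 to Gb5 is 3, one semitone wider, so the interval is augmented.

augmented second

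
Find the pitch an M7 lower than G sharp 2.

A 1

The seventh takes the letter from G down to A.
A major seventh is 11 semitones; 11 semitones down from G#2 gives A1.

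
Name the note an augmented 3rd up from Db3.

F#3

Counting three letter names up from D lands on F.
An augmented third spans 5 semitones, so from Db3 the target pitch is F#3.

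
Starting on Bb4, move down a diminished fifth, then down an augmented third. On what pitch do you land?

Down a diminished fifth from Bb4: E4 (6 semitones down).
An augmented third down from E4 is Cb4.

Cb4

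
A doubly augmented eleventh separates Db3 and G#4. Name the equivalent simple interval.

Subtracting seven from the interval number removes an octave: 11 − 7 = 4.
That makes a doubly augmented eleventh a compound doubly augmented fourth — an octave plus a doubly augmented fourth.

doubly augmented fourth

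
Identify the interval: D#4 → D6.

d15

D to D is the same letter name, plus 2 octaves: a fifteenth.
The perfect fifteenth is 24 semitones; here we have 23, one semitone narrower: diminished.
(Equivalently, a compound diminished octave: a diminished octave plus an octave.)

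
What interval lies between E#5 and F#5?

E to F spans two letter names (E-F), so the interval is some kind of second.
E#5 to F#5 is 1 semitone, a half step short of the major second (2), so this is minor.

minor second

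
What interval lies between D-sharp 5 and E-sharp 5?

D to E spans two letter names (D-E), so the interval is some kind of second.
Counting semitones, D#5→E#5 is 2, which is the major second.

M2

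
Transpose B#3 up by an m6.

Six letter names up from B: G.
Moving 8 semitones up from B#3 (the size of a minor sixth) reaches G#4.

G#4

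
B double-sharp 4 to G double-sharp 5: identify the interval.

m6

B to G spans six letter names (B-C-D-E-F-G): a sixth.
A major sixth would be 9 semitones, but B##4 to G##5 is 8 — one semitone narrower, making it a minor sixth.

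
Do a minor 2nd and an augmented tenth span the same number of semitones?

1 semitone (minor second) vs 17 semitones (augmented tenth): not equal.

No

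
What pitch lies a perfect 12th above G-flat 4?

Five letters up from G (plus an octave) reaches D.
A perfect twelfth is 19 semitones; 19 semitones up from Gb4 gives Db6.

D-flat 6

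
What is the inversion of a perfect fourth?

P5

Inverted interval numbers add to nine, so a fourth pairs with a fifth (4 + 5 = 9).
Quality inverts too: perfect stays perfect. That makes the inversion a perfect fifth.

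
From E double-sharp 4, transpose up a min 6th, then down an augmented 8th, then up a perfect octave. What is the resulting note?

C sharp 5

Up a minor sixth from E##4: C##5 (8 semitones up).
An augmented octave down from C##5 is C#4.
Up a perfect octave from C#4: C#5 (12 semitones up).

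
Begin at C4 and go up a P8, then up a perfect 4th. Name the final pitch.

F5

A perfect octave up from C4 is C5.
Up a perfect fourth from C5: F5 (5 semitones up).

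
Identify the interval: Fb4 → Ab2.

Descending from Fb4 to Ab2 is the same interval as ascending Ab2 to Fb4.
A to F spans six letter names (A-B-C-D-E-F), plus an octave — that makes it a thirteenth of some quality.
At 20 semitones, Ab2→Fb4 falls one short of a major thirteenth: minor.
(Equivalently, a compound minor sixth: a minor sixth plus an octave.)

minor thirteenth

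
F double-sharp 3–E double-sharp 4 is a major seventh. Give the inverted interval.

m2

Interval numbers invert to sum to nine: 7 + 2 = 9, so a seventh inverts to a second.
The quality also flips — major becomes minor — giving a minor second.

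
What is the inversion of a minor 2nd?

Inverted interval numbers add to nine, so a second pairs with a seventh (2 + 7 = 9).
The quality also flips — minor becomes major — giving a major seventh.

M7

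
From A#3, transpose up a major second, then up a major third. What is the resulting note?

A#3 up a major second → B#3 (2 semitones).
B#3 up a major third → D##4 (4 semitones).

D##4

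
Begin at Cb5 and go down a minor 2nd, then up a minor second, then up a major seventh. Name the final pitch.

Bb5

Down a minor second from Cb5: Bb4 (1 semitone down).
Up a minor second from Bb4: Cb5 (1 semitone up).
Cb5 up a major seventh → Bb5 (11 semitones).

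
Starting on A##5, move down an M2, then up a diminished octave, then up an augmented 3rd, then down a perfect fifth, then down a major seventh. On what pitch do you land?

A major second down from A##5 is G##5.
Up a diminished octave from G##5: G#6 (11 semitones up).
Up an augmented third from G#6: B##6 (5 semitones up).
B##6 down a perfect fifth → E##6 (7 semitones).
Down a major seventh from E##6: F##5 (11 semitones down).

F##5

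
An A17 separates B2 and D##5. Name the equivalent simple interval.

augmented 3rd

Each octave removed subtracts seven from the number: 17 − 14 = 3.
So an augmented seventeenth is 2 octaves plus an augmented third. The quality is unchanged.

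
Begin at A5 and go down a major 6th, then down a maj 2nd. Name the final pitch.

Bb4

Down a major sixth from A5: C5 (9 semitones down).
Down a major second from C5: Bb4 (2 semitones down).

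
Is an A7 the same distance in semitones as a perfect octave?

An augmented seventh = 12 semitones = a perfect octave; enharmonically equal.

Yes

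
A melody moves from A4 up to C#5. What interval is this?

A to C spans three letter names (A-B-C), so the interval is some kind of third.
A4 to C#5 is 4 semitones, matching the major third exactly, so the quality is major.

major third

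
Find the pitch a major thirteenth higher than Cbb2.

Abb3

The thirteenth's letter: C up six letter names plus an octave → A.
A major thirteenth spans 21 semitones, so from Cbb2 the target pitch is Abb3.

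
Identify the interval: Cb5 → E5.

C to E spans three letter names (C-D-E): a third.
A major third would be 4 semitones; Cb5 to E5 is 5, one semitone wider, so the interval is augmented.

augmented third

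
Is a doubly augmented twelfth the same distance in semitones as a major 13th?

A doubly augmented twelfth = 21 semitones = a major thirteenth; enharmonically equal.

Yes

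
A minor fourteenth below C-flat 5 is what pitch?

Counting seven letter names plus an octave down from C lands on D.
A minor fourteenth is 22 semitones; 22 semitones down from Cb5 gives Db3.

D-flat 3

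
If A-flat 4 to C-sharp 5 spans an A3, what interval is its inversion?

diminished 6th

Interval numbers invert to sum to nine: 3 + 6 = 9, so a third inverts to a sixth.
The quality also flips — augmented becomes diminished — giving a diminished sixth.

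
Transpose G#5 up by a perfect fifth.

Five letter names up from G: D.
Moving 7 semitones up from G#5 (the size of a perfect fifth) reaches D#6.

D#6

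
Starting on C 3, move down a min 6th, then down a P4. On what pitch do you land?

A minor sixth down from C3 is E2.
A perfect fourth down from E2 is B1.

B 1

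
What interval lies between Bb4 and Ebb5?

diminished fourth

B to E spans four letter names (B-C-D-E), so the interval is some kind of fourth.
Bb4 to Ebb5 spans 4 semitones — one semitone narrower than the perfect fourth (5) — giving a diminished fourth.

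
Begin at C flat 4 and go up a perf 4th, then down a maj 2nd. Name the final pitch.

E double-flat 4

Cb4 up a perfect fourth → Fb4 (5 semitones).
Fb4 down a major second → Ebb4 (2 semitones).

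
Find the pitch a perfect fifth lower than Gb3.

Counting five letter names down from G lands on C.
A perfect fifth is 7 semitones; 7 semitones down from Gb3 gives Cb3.

Cb3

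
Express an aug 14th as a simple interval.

augmented 7th

Subtracting seven from the interval number removes an octave: 14 − 7 = 7.
Quality carries through unchanged, so the simple form is an augmented seventh.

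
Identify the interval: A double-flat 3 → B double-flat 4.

major 9th

A to B spans two letter names (A-B), plus an octave — that makes it a ninth of some quality.
The major ninth spans 14 semitones, and Abb3 to Bbb4 is exactly 14 semitones — so this is a major ninth.
(Equivalently, a compound major second: a major second plus an octave.)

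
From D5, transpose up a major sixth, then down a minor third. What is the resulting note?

G#5

Up a major sixth from D5: B5 (9 semitones up).
A minor third down from B5 is G#5.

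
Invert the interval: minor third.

major 6th

Interval numbers invert to sum to nine: 3 + 6 = 9, so a third inverts to a sixth.
The quality also flips — minor becomes major — giving a major sixth.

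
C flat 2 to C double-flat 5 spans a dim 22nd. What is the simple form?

Each octave removed subtracts seven from the number: 22 − 14 = 8.
Quality carries through unchanged, so the simple form is a diminished octave.

diminished octave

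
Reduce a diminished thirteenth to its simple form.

d6

Take out an octave (7 from the number): 13 − 7 = 6.
Quality carries through unchanged, so the simple form is a diminished sixth.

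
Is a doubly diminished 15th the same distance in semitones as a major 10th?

No

A doubly diminished fifteenth is 22 semitones but a major tenth is 16 semitones — different sizes.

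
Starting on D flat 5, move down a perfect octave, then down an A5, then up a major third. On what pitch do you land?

B double-flat 3

Db5 down a perfect octave → Db4 (12 semitones).
An augmented fifth down from Db4 is Gbb3.
Up a major third from Gbb3: Bbb3 (4 semitones up).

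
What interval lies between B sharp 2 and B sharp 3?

perfect octave

B to B is the same letter name, plus an octave, so the interval is some kind of octave.
B#2 to B#3 is 12 semitones, matching the perfect octave exactly, so the quality is perfect.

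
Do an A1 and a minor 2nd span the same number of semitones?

An augmented unison spans 1 semitone, and a minor second also spans 1 semitone — they're enharmonic.

Yes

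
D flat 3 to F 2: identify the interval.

minor 6th

Descending from Db3 to F2 is the same interval as ascending F2 to Db3.
F to D spans six letter names (F-G-A-B-C-D): a sixth.
At 8 semitones, F2→Db3 falls one short of a major sixth: minor.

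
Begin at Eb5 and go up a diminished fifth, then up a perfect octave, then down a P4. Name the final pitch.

Fb6

A diminished fifth up from Eb5 is Bbb5.
A perfect octave up from Bbb5 is Bbb6.
Bbb6 down a perfect fourth → Fb6 (5 semitones).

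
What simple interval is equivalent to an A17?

Take out 2 octaves (14 from the number): 17 − 14 = 3.
That makes an augmented seventeenth a compound augmented third — 2 octaves plus an augmented third.

augmented 3rd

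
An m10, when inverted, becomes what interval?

M6

First reduce the compound minor tenth to its simple form, a minor third.
Inverted interval numbers add to nine, so a third pairs with a sixth (3 + 6 = 9).
The quality also flips — minor becomes major — giving a major sixth.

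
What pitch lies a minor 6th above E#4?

C#5

Counting six letter names up from E lands on C.
A minor sixth spans 8 semitones, so from E#4 the target pitch is C#5.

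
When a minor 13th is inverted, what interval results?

First reduce the compound minor thirteenth to its simple form, a minor sixth.
Interval numbers invert to sum to nine: 6 + 3 = 9, so a sixth inverts to a third.
Quality inverts too: minor becomes major. That makes the inversion a major third.

M3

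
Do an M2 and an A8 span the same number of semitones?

No

A major second is 2 semitones but an augmented octave is 13 semitones — different sizes.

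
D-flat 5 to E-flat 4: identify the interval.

Descending from Db5 to Eb4 is the same interval as ascending Eb4 to Db5.
E to D spans seven letter names (E-F-G-A-B-C-D) — that makes it a seventh of some quality.
Eb4 to Db5 is 10 semitones, a half step short of the major seventh (11), so this is minor.

minor 7th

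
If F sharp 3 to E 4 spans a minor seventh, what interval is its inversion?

Interval numbers invert to sum to nine: 7 + 2 = 9, so a seventh inverts to a second.
And minor becomes major under inversion, so we get a major second.

major second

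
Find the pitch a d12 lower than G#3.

The twelfth's letter: G down five letter names plus an octave → C.
A diminished twelfth spans 18 semitones, so from G#3 the target pitch is C##2.

C##2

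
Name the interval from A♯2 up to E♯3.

perfect fifth

A to E spans five letter names (A-B-C-D-E): a fifth.
Counting semitones, A#2→E#3 is 7, which is the perfect fifth.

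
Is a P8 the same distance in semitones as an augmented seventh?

A perfect octave spans 12 semitones, and an augmented seventh also spans 12 semitones — they're enharmonic.

Yes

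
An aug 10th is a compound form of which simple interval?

Take out an octave (7 from the number): 10 − 7 = 3.
Quality carries through unchanged, so the simple form is an augmented third.

augmented 3rd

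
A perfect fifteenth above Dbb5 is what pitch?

The letter stays D (same as the start), shifted two octaves up.
A perfect fifteenth is 24 semitones; 24 semitones up from Dbb5 gives Dbb7.

Dbb7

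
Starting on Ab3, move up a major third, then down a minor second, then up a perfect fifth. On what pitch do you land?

A major third up from Ab3 is C4.
A minor second down from C4 is B3.
B3 up a perfect fifth → F#4 (7 semitones).

F#4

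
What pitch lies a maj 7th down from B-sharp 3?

C-sharp 3

Seven letter names down from B: C.
A major seventh is 11 semitones; 11 semitones down from B#3 gives C#3.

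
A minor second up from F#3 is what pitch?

Two letter names up from F: G.
Moving 1 semitone up from F#3 (the size of a minor second) reaches G3.

G3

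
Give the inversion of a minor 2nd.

major 7th

The rule of nine gives the new number: 9 − 2 = 7, so a second becomes a seventh.
And minor becomes major under inversion, so we get a major seventh.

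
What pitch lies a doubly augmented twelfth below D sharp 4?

G flat 2

Five letters down from D (plus an octave) reaches G.
Moving 21 semitones down from D#4 (the size of a doubly augmented twelfth) reaches Gb2.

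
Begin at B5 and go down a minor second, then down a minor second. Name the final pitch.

G##5

B5 down a minor second → A#5 (1 semitone).
A minor second down from A#5 is G##5.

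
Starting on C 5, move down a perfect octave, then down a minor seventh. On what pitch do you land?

C5 down a perfect octave → C4 (12 semitones).
Down a minor seventh from C4: D3 (10 semitones down).

D 3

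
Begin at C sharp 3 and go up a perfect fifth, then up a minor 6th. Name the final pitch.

E 4

C#3 up a perfect fifth → G#3 (7 semitones).
G#3 up a minor sixth → E4 (8 semitones).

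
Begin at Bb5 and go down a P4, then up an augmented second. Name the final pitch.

G#5

Down a perfect fourth from Bb5: F5 (5 semitones down).
F5 up an augmented second → G#5 (3 semitones).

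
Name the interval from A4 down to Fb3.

augmented tenth

Descending from A4 to Fb3 is the same interval as ascending Fb3 to A4.
F to A spans three letter names (F-G-A), plus an octave — that makes it a tenth of some quality.
The major tenth is 16 semitones; here we have 17, one semitone wider: augmented.
(Equivalently, a compound augmented third: an augmented third plus an octave.)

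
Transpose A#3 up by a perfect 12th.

The twelfth's letter: A up five letter names plus an octave → E.
Moving 19 semitones up from A#3 (the size of a perfect twelfth) reaches E#5.

E#5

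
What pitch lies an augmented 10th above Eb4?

G#5

Counting three letter names plus an octave up from E lands on G.
An augmented tenth is 17 semitones; 17 semitones up from Eb4 gives G#5.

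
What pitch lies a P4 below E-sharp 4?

The fourth takes the letter from E down to B.
Moving 5 semitones down from E#4 (the size of a perfect fourth) reaches B#3.

B-sharp 3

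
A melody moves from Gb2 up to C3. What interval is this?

G to C spans four letter names (G-A-B-C) — that makes it a fourth of some quality.
A perfect fourth would be 5 semitones; Gb2 to C3 is 6, one semitone wider, so the interval is augmented.

augmented 4th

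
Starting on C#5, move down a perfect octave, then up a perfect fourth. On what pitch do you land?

C#5 down a perfect octave → C#4 (12 semitones).
C#4 up a perfect fourth → F#4 (5 semitones).

F#4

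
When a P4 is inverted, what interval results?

perfect 5th

Inverted interval numbers add to nine, so a fourth pairs with a fifth (4 + 5 = 9).
And perfect stays perfect under inversion, so we get a perfect fifth.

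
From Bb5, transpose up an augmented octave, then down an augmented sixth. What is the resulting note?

Bb5 up an augmented octave → B6 (13 semitones).
B6 down an augmented sixth → Db6 (10 semitones).

Db6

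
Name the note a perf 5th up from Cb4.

Gb4

Five letter names up from C: G.
A perfect fifth spans 7 semitones, so from Cb4 the target pitch is Gb4.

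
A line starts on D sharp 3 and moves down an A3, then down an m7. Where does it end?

Down an augmented third from D#3: Bb2 (5 semitones down).
A minor seventh down from Bb2 is C2.

C 2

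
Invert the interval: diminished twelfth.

augmented 4th

First reduce the compound diminished twelfth to its simple form, a diminished fifth.
Inverted interval numbers add to nine, so a fifth pairs with a fourth (5 + 4 = 9).
The quality also flips — diminished becomes augmented — giving an augmented fourth.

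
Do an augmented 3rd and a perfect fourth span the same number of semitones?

Yes

An augmented third spans 5 semitones, and a perfect fourth also spans 5 semitones — they're enharmonic.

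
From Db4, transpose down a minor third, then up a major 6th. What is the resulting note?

G4

Db4 down a minor third → Bb3 (3 semitones).
A major sixth up from Bb3 is G4.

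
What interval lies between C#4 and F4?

diminished fourth

C to F spans four letter names (C-D-E-F), so the interval is some kind of fourth.
The perfect fourth is 5 semitones; here we have 4, one semitone narrower: diminished.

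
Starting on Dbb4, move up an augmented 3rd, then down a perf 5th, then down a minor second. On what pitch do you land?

An augmented third up from Dbb4 is F4.
A perfect fifth down from F4 is Bb3.
A minor second down from Bb3 is A3.

A3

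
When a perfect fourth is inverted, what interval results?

Interval numbers invert to sum to nine: 4 + 5 = 9, so a fourth inverts to a fifth.
The quality also flips — perfect stays perfect — giving a perfect fifth.

P5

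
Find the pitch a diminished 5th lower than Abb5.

The fifth takes the letter from A down to D.
A diminished fifth spans 6 semitones, so from Abb5 the target pitch is Db5.

Db5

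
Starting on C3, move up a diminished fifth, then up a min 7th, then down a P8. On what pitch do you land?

Fb3

Up a diminished fifth from C3: Gb3 (6 semitones up).
A minor seventh up from Gb3 is Fb4.
A perfect octave down from Fb4 is Fb3.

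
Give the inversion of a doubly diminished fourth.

doubly augmented fifth

The rule of nine gives the new number: 9 − 4 = 5, so a fourth becomes a fifth.
And doubly diminished becomes doubly augmented under inversion, so we get a doubly augmented fifth.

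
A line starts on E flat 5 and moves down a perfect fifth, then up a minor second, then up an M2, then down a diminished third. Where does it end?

Eb5 down a perfect fifth → Ab4 (7 semitones).
Up a minor second from Ab4: Bbb4 (1 semitone up).
Up a major second from Bbb4: Cb5 (2 semitones up).
Down a diminished third from Cb5: A4 (2 semitones down).

A 4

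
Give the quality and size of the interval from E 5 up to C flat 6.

E to C spans six letter names (E-F-G-A-B-C) — that makes it a sixth of some quality.
E5 to Cb6 spans 7 semitones — two semitones narrower than the major sixth (9) — giving a diminished sixth.

diminished sixth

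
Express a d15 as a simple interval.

diminished octave

Each octave removed subtracts seven from the number: 15 − 7 = 8.
Quality carries through unchanged, so the simple form is a diminished octave.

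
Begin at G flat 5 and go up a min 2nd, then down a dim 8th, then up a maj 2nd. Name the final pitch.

B flat 4

A minor second up from Gb5 is Abb5.
Abb5 down a diminished octave → Ab4 (11 semitones).
Ab4 up a major second → Bb4 (2 semitones).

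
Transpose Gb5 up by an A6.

E6

Counting six letter names up from G lands on E.
Moving 10 semitones up from Gb5 (the size of an augmented sixth) reaches E6.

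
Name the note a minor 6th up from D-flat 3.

B-double-flat 3

Six letter names up from D: B.
A minor sixth spans 8 semitones, so from Db3 the target pitch is Bbb3.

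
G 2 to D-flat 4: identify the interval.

G to D spans five letter names (G-A-B-C-D), plus an octave, so the interval is some kind of twelfth.
G2 to Db4 spans 18 semitones — one semitone narrower than the perfect twelfth (19) — giving a diminished twelfth.
(Equivalently, a compound diminished fifth: a diminished fifth plus an octave.)

d12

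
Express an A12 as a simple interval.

Take out an octave (7 from the number): 12 − 7 = 5.
That makes an augmented twelfth a compound augmented fifth — an octave plus an augmented fifth.

augmented fifth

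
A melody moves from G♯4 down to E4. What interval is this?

Descending from G#4 to E4 is the same interval as ascending E4 to G#4.
E to G spans three letter names (E-F-G), so the interval is some kind of third.
Counting semitones, E4→G#4 is 4, which is the major third.

major 3rd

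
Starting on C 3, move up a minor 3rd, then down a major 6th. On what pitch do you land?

C3 up a minor third → Eb3 (3 semitones).
A major sixth down from Eb3 is Gb2.

G flat 2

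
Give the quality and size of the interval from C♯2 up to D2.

C to D spans two letter names (C-D), so the interval is some kind of second.
A major second would be 2 semitones, but C#2 to D2 is 1 — one semitone narrower, making it a minor second.

minor second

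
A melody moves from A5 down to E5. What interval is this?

perfect fourth

Descending from A5 to E5 is the same interval as ascending E5 to A5.
E to A spans four letter names (E-F-G-A) — that makes it a fourth of some quality.
Counting semitones, E5→A5 is 5, which is the perfect fourth.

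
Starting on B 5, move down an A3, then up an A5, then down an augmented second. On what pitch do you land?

C flat 6

B5 down an augmented third → Gb5 (5 semitones).
Gb5 up an augmented fifth → D6 (8 semitones).
Down an augmented second from D6: Cb6 (3 semitones down).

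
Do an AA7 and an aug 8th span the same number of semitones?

Yes

Both span 13 semitones: a doubly augmented seventh and an augmented octave are the same chromatic distance.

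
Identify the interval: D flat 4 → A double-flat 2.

Descending from Db4 to Abb2 is the same interval as ascending Abb2 to Db4.
A to D spans four letter names (A-B-C-D), plus an octave, so the interval is some kind of eleventh.
A perfect eleventh would be 17 semitones; Abb2 to Db4 is 18, one semitone wider, so the interval is augmented.
(Equivalently, a compound augmented fourth: an augmented fourth plus an octave.)

augmented eleventh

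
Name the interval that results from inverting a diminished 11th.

First reduce the compound diminished eleventh to its simple form, a diminished fourth.
Interval numbers invert to sum to nine: 4 + 5 = 9, so a fourth inverts to a fifth.
And diminished becomes augmented under inversion, so we get an augmented fifth.

augmented 5th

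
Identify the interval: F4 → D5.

F to D spans six letter names (F-G-A-B-C-D), so the interval is some kind of sixth.
F4 to D5 is 9 semitones, matching the major sixth exactly, so the quality is major.

M6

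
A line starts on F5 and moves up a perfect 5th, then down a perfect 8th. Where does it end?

C5

Up a perfect fifth from F5: C6 (7 semitones up).
A perfect octave down from C6 is C5.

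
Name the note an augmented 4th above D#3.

G##3

Four letter names up from D: G.
Moving 6 semitones up from D#3 (the size of an augmented fourth) reaches G##3.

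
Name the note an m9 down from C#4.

B#2

Two letters down from C (plus an octave) reaches B.
Moving 13 semitones down from C#4 (the size of a minor ninth) reaches B#2.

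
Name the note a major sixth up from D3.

Six letter names up from D: B.
Moving 9 semitones up from D3 (the size of a major sixth) reaches B3.

B3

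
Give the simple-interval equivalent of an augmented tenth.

Subtracting seven from the interval number removes an octave: 10 − 7 = 3.
So an augmented tenth is an octave plus an augmented third. The quality is unchanged.

A3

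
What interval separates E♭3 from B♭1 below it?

perfect eleventh

Descending from Eb3 to Bb1 is the same interval as ascending Bb1 to Eb3.
B to E spans four letter names (B-C-D-E), plus an octave — that makes it an eleventh of some quality.
Bb1 to Eb3 is 17 semitones, matching the perfect eleventh exactly, so the quality is perfect.
(Equivalently, a compound perfect fourth: a perfect fourth plus an octave.)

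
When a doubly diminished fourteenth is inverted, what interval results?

First reduce the compound doubly diminished fourteenth to its simple form, a doubly diminished seventh.
Inverted interval numbers add to nine, so a seventh pairs with a second (7 + 2 = 9).
And doubly diminished becomes doubly augmented under inversion, so we get a doubly augmented second.

AA2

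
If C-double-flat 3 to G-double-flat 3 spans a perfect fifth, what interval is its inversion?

P4

Interval numbers invert to sum to nine: 5 + 4 = 9, so a fifth inverts to a fourth.
And perfect stays perfect under inversion, so we get a perfect fourth.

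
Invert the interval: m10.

First reduce the compound minor tenth to its simple form, a minor third.
Inverted interval numbers add to nine, so a third pairs with a sixth (3 + 6 = 9).
And minor becomes major under inversion, so we get a major sixth.

major sixth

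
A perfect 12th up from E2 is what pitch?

Counting five letter names plus an octave up from E lands on B.
A perfect twelfth is 19 semitones; 19 semitones up from E2 gives B3.

B3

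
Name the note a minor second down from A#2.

G##2

The second takes the letter from A down to G.
Moving 1 semitone down from A#2 (the size of a minor second) reaches G##2.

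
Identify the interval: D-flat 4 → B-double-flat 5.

minor thirteenth

D to B spans six letter names (D-E-F-G-A-B), plus an octave: a thirteenth.
At 20 semitones, Db4→Bbb5 falls one short of a major thirteenth: minor.
(Equivalently, a compound minor sixth: a minor sixth plus an octave.)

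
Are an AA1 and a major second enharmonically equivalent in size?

Both span 2 semitones: a doubly augmented unison and a major second are the same chromatic distance.

Yes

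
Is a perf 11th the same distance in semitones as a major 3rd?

No

A perfect eleventh is 17 semitones but a major third is 4 semitones — different sizes.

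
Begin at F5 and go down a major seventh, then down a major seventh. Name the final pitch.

Down a major seventh from F5: Gb4 (11 semitones down).
Down a major seventh from Gb4: Abb3 (11 semitones down).

Abb3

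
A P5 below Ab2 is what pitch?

Db2

Five letter names down from A: D.
A perfect fifth spans 7 semitones, so from Ab2 the target pitch is Db2.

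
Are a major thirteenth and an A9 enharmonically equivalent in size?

No

A major thirteenth is 21 semitones but an augmented ninth is 15 semitones — different sizes.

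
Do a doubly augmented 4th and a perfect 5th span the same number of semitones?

Yes

A doubly augmented fourth spans 7 semitones, and a perfect fifth also spans 7 semitones — they're enharmonic.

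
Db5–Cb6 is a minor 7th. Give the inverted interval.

The rule of nine gives the new number: 9 − 7 = 2, so a seventh becomes a second.
The quality also flips — minor becomes major — giving a major second.

M2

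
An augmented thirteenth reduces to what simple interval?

Take out an octave (7 from the number): 13 − 7 = 6.
That makes an augmented thirteenth a compound augmented sixth — an octave plus an augmented sixth.

A6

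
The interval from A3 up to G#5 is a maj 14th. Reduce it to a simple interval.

major seventh

Subtracting seven from the interval number removes an octave: 14 − 7 = 7.
So a major fourteenth is an octave plus a major seventh. The quality is unchanged.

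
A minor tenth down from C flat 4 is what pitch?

Three letters down from C (plus an octave) reaches A.
Moving 15 semitones down from Cb4 (the size of a minor tenth) reaches Ab2.

A flat 2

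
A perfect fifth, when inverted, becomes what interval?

Interval numbers invert to sum to nine: 5 + 4 = 9, so a fifth inverts to a fourth.
The quality also flips — perfect stays perfect — giving a perfect fourth.

perfect 4th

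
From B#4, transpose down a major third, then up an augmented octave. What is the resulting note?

B#4 down a major third → G#4 (4 semitones).
An augmented octave up from G#4 is G##5.

G##5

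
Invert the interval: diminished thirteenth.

First reduce the compound diminished thirteenth to its simple form, a diminished sixth.
Interval numbers invert to sum to nine: 6 + 3 = 9, so a sixth inverts to a third.
And diminished becomes augmented under inversion, so we get an augmented third.

augmented 3rd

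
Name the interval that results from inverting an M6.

m3

The rule of nine gives the new number: 9 − 6 = 3, so a sixth becomes a third.
And major becomes minor under inversion, so we get a minor third.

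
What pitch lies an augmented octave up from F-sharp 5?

The letter stays F (same as the start), shifted an octave up.
An augmented octave spans 13 semitones, so from F#5 the target pitch is F##6.

F-double-sharp 6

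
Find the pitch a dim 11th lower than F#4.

C##3

Four letters down from F (plus an octave) reaches C.
A diminished eleventh is 16 semitones; 16 semitones down from F#4 gives C##3.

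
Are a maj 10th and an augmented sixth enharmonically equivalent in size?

A major tenth is 16 semitones but an augmented sixth is 10 semitones — different sizes.

No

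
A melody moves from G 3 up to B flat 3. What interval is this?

m3

G to B spans three letter names (G-A-B), so the interval is some kind of third.
A major third would be 4 semitones, but G3 to Bb3 is 3 — one semitone narrower, making it a minor third.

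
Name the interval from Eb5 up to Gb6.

E to G spans three letter names (E-F-G), plus an octave: a tenth.
Eb5 to Gb6 is 15 semitones, a half step short of the major tenth (16), so this is minor.
(Equivalently, a compound minor third: a minor third plus an octave.)

m10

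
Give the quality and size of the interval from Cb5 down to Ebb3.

M13

Descending from Cb5 to Ebb3 is the same interval as ascending Ebb3 to Cb5.
E to C spans six letter names (E-F-G-A-B-C), plus an octave — that makes it a thirteenth of some quality.
Ebb3 to Cb5 is 21 semitones, matching the major thirteenth exactly, so the quality is major.
(Equivalently, a compound major sixth: a major sixth plus an octave.)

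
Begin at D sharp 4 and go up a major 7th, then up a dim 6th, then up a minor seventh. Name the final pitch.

G 6

D#4 up a major seventh → C##5 (11 semitones).
C##5 up a diminished sixth → A5 (7 semitones).
A5 up a minor seventh → G6 (10 semitones).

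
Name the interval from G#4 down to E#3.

minor tenth

Descending from G#4 to E#3 is the same interval as ascending E#3 to G#4.
E to G spans three letter names (E-F-G), plus an octave, so the interval is some kind of tenth.
A major tenth would be 16 semitones, but E#3 to G#4 is 15 — one semitone narrower, making it a minor tenth.
(Equivalently, a compound minor third: a minor third plus an octave.)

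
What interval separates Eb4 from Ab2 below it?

perfect twelfth

Descending from Eb4 to Ab2 is the same interval as ascending Ab2 to Eb4.
A to E spans five letter names (A-B-C-D-E), plus an octave, so the interval is some kind of twelfth.
Counting semitones, Ab2→Eb4 is 19, which is the perfect twelfth.
(Equivalently, a compound perfect fifth: a perfect fifth plus an octave.)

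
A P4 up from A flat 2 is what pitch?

The fourth takes the letter from A up to D.
A perfect fourth is 5 semitones; 5 semitones up from Ab2 gives Db3.

D flat 3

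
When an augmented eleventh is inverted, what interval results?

First reduce the compound augmented eleventh to its simple form, an augmented fourth.
Interval numbers invert to sum to nine: 4 + 5 = 9, so a fourth inverts to a fifth.
The quality also flips — augmented becomes diminished — giving a diminished fifth.

diminished 5th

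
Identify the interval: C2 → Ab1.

Descending from C2 to Ab1 is the same interval as ascending Ab1 to C2.
A to C spans three letter names (A-B-C) — that makes it a third of some quality.
Ab1 to C2 is 4 semitones, matching the major third exactly, so the quality is major.

major third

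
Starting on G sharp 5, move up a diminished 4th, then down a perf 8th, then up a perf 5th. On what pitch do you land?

G#5 up a diminished fourth → C6 (4 semitones).
C6 down a perfect octave → C5 (12 semitones).
C5 up a perfect fifth → G5 (7 semitones).

G 5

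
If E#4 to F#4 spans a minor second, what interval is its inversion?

Inverted interval numbers add to nine, so a second pairs with a seventh (2 + 7 = 9).
The quality also flips — minor becomes major — giving a major seventh.

major seventh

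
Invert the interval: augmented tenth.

First reduce the compound augmented tenth to its simple form, an augmented third.
Interval numbers invert to sum to nine: 3 + 6 = 9, so a third inverts to a sixth.
And augmented becomes diminished under inversion, so we get a diminished sixth.

d6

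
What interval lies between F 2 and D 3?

F to D spans six letter names (F-G-A-B-C-D), so the interval is some kind of sixth.
Counting semitones, F2→D3 is 9, which is the major sixth.

major 6th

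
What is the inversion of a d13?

augmented 3rd

First reduce the compound diminished thirteenth to its simple form, a diminished sixth.
Interval numbers invert to sum to nine: 6 + 3 = 9, so a sixth inverts to a third.
The quality also flips — diminished becomes augmented — giving an augmented third.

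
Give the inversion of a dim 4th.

The rule of nine gives the new number: 9 − 4 = 5, so a fourth becomes a fifth.
Quality inverts too: diminished becomes augmented. That makes the inversion an augmented fifth.

A5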